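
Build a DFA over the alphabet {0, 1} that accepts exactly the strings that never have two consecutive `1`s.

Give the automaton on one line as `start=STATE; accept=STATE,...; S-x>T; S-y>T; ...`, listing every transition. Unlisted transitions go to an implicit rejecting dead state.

Track partial matches of the forbidden pattern `11`. State q2 is a dead state reached once `11` has occurred; every other state accepts. q0 means no part of `11` is currently matched.
A 3-state machine:
        0   1  
>* q0   q0  q1 
 * q1   q0  q2 
   q2   q2  q2 
(> = start, * = accepting)

start=q0; accept=q0,q1; q0-0>q0; q0-1>q1; q1-0>q0; q1-1>q2; q2-0>q2; q2-1>q2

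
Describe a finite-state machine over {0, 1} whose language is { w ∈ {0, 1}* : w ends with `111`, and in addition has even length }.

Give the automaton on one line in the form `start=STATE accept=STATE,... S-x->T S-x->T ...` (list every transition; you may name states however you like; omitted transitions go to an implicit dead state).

start=q0 accept=q7 q0-0->q1 q0-1->q2 q1-0->q0 q1-1->q3 q2-0->q0 q2-1->q4 q3-0->q1 q3-1->q5 q4-0->q1 q4-1->q6 q5-0->q0 q5-1->q7 q6-0->q0 q6-1->q7 q7-0->q1 q7-1->q6

Run two small machines in parallel and take their product. The first has 4 states tracking how much of the suffix `111` has currently been matched; the second has 2 states tracking the input length modulo 2. A product state is a pair (one from each), accepting exactly when both do.
An 8-state machine:
        0   1  
>  q0   q1  q2 
   q1   q0  q3 
   q2   q0  q4 
   q3   q1  q5 
   q4   q1  q6 
   q5   q0  q7 
   q6   q0  q7 
 * q7   q1  q6 
(> = start, * = accepting)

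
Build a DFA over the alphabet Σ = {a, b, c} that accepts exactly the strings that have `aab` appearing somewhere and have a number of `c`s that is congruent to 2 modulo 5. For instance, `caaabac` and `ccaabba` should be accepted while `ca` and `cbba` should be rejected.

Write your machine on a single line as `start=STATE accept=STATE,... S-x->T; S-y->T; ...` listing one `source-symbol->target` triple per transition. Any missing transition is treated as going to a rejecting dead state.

Handle the two conditions separately and then intersect. One (4 states) tracks whether and how much of `aab` has been seen; the other (5 states) tracks the count of `c`s modulo 5. Each combined state is a pair, one component from each; accept when both components accept.
With 20 states:
          a    b    c  
>  s0     s1   s0   s2 
   s1     s3   s0   s2 
   s2     s4   s2   s5 
   s3     s3   s6   s2 
   s4     s7   s2   s5 
   s5     s8   s5   s9 
   s6     s6   s6  s10 
   s7     s7  s10   s5 
   s8    s11   s5   s9 
   s9    s12   s9  s13 
   s10   s10  s10  s14 
   s11   s11  s14   s9 
   s12   s15   s9  s13 
   s13   s16  s13   s0 
 * s14   s14  s14  s17 
   s15   s15  s17  s13 
   s16   s18  s13   s0 
   s17   s17  s17  s19 
   s18   s18  s19   s0 
   s19   s19  s19   s6 
(> = start, * = accepting)

start=s0; accept=s14; s0-a->s1; s0-b->s0; s0-c->s2; s1-a->s3; s1-b->s0; s1-c->s2; s2-a->s4; s2-b->s2; s2-c->s5; s3-a->s3; s3-b->s6; s3-c->s2; s4-a->s7; s4-b->s2; s4-c->s5; s5-a->s8; s5-b->s5; s5-c->s9; s6-a->s6; s6-b->s6; s6-c->s10; s7-a->s7; s7-b->s10; s7-c->s5; s8-a->s11; s8-b->s5; s8-c->s9; s9-a->s12; s9-b->s9; s9-c->s13; s10-a->s10; s10-b->s10; s10-c->s14; s11-a->s11; s11-b->s14; s11-c->s9; s12-a->s15; s12-b->s9; s12-c->s13; s13-a->s16; s13-b->s13; s13-c->s0; s14-a->s14; s14-b->s14; s14-c->s17; s15-a->s15; s15-b->s17; s15-c->s13; s16-a->s18; s16-b->s13; s16-c->s0; s17-a->s17; s17-b->s17; s17-c->s19; s18-a->s18; s18-b->s19; s18-c->s0; s19-a->s19; s19-b->s19; s19-c->s6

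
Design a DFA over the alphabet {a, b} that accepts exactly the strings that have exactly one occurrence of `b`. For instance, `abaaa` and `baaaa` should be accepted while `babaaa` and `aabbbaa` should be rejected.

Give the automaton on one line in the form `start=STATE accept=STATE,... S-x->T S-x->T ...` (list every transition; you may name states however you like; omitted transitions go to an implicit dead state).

start=s0 accept=s1 s0-a->s0 s0-b->s1 s1-a->s1 s1-b->s2 s2-a->s2 s2-b->s2

Only the number of `b`s matters, and only up to 2. Make a chain s0 → s1 → s2 advanced by each `b` (with s2 absorbing); every other symbol self-loops. The accepting set is {s1}.
3 states suffice.
        a   b  
>  s0   s0  s1 
 * s1   s1  s2 
   s2   s2  s2 
(> = start, * = accepting)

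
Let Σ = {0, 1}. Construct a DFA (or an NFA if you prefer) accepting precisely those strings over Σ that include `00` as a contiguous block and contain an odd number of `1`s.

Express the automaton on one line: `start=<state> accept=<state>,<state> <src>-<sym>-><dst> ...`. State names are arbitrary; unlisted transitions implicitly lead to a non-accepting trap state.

Run two small machines in parallel and take their product. One (3 states) tracks whether and how much of `00` has been seen; the other (2 states) tracks the count of `1`s modulo 2. Each combined state is a pair, one component from each; accept when both components accept.
6 states suffice.
        0   1  
>  q0   q1  q2 
   q1   q3  q2 
   q2   q4  q0 
   q3   q3  q5 
   q4   q5  q0 
 * q5   q5  q3 
(> = start, * = accepting)

start=q0 accept=q5 q0-0->q1 q0-1->q2 q1-0->q3 q1-1->q2 q2-0->q4 q2-1->q0 q3-0->q3 q3-1->q5 q4-0->q5 q4-1->q0 q5-0->q5 q5-1->q3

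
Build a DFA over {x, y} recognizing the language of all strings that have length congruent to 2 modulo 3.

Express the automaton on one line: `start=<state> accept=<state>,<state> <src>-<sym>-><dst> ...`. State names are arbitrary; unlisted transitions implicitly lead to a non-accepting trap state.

Only the length mod 3 matters, so use a 3-cycle: from any state, every input symbol moves to the next state, wrapping C back to A. Mark C accepting.
       x  y 
>  A   B  B 
   B   C  C 
 * C   A  A 
(> = start, * = accepting)

start=A accept=C A-x->B A-y->B B-x->C B-y->C C-x->A C-y->A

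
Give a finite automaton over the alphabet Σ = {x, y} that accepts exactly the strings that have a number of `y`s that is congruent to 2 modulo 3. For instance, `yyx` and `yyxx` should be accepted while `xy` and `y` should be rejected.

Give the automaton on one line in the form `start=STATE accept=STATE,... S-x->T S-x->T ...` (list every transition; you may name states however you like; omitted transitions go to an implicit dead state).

start=S0 accept=S2 S0-x->S0 S0-y->S1 S1-x->S1 S1-y->S2 S2-x->S2 S2-y->S0

Keep the running count of `y`s modulo 3: each `y` advances along the cycle S0 → S1 → S2 → S0 while other symbols loop. Accept at S2.
With 3 states:
        x   y  
>  S0   S0  S1 
   S1   S1  S2 
 * S2   S2  S0 
(> = start, * = accepting)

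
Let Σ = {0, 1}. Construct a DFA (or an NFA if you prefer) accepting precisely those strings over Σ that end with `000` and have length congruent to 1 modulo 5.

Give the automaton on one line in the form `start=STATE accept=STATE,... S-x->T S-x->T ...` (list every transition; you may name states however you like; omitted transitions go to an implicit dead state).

Handle the two conditions separately and then intersect. One (4 states) tracks how much of the suffix `000` has currently been matched; the other (5 states) tracks the input length modulo 5. Each combined state is a pair, one component from each; accept when both components accept. Minimizing collapses redundant product states.
An 8-state machine:
        0   1  
>  S0   S1  S1 
   S1   S2  S2 
   S2   S3  S3 
   S3   S4  S5 
   S4   S6  S0 
   S5   S0  S0 
   S6   S7  S1 
 * S7   S2  S2 
(> = start, * = accepting)

start=S0 accept=S7 S0-0->S1 S0-1->S1 S1-0->S2 S1-1->S2 S2-0->S3 S2-1->S3 S3-0->S4 S3-1->S5 S4-0->S6 S4-1->S0 S5-0->S0 S5-1->S0 S6-0->S7 S6-1->S1 S7-0->S2 S7-1->S2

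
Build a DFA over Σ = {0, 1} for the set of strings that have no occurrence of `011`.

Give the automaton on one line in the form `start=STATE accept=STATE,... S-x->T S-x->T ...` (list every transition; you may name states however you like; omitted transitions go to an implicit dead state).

start=q0 accept=q0,q1,q2 q0-0->q1 q0-1->q0 q1-0->q1 q1-1->q2 q2-0->q1 q2-1->q3 q3-0->q3 q3-1->q3

Track partial matches of the forbidden pattern `011`. State q3 is a dead state reached once `011` has occurred; every other state accepts. q0 means no part of `011` is currently matched.
A 4-state machine:
        0   1  
>* q0   q1  q0 
 * q1   q1  q2 
 * q2   q1  q3 
   q3   q3  q3 
(> = start, * = accepting)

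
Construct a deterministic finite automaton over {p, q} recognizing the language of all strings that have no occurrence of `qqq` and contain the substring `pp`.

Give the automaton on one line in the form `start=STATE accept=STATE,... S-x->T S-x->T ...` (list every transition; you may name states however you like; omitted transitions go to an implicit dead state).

Run two small machines in parallel and take their product. One (4 states) tracks partial matches of the forbidden pattern `qqq`; the other (3 states) tracks whether and how much of `pp` has been seen. Each combined state is a pair, one component from each; accept when both components accept. Equivalent product states are then merged.
       p  q 
>  A   B  C 
   B   D  C 
   C   B  E 
 * D   D  F 
   E   B  G 
 * F   D  H 
   G   G  G 
 * H   D  G 
(> = start, * = accepting)

start=A accept=D,F,H A-p->B A-q->C B-p->D B-q->C C-p->B C-q->E D-p->D D-q->F E-p->B E-q->G F-p->D F-q->H G-p->G G-q->G H-p->D H-q->G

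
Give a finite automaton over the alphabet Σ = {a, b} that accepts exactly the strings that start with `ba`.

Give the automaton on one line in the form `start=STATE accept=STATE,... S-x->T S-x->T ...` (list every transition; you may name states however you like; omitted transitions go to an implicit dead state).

Walk along `ba` while the input agrees: from S0 take `b` to S1, and so on. Any deviation drops to the rejecting sink S3. Once S2 is reached the prefix is confirmed and every continuation is accepted.
With 4 states:
        a   b  
>  S0   S3  S1 
   S1   S2  S3 
 * S2   S2  S2 
   S3   S3  S3 
(> = start, * = accepting)

start=S0 accept=S2 S0-a->S3 S0-b->S1 S1-a->S2 S1-b->S3 S2-a->S2 S2-b->S2 S3-a->S3 S3-b->S3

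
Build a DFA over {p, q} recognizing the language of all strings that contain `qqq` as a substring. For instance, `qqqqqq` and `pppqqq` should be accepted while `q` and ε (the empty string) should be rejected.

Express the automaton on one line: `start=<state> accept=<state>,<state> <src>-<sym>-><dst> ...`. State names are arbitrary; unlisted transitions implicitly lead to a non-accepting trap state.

Track how much of `qqq` has been matched so far: state s0 is no progress, s3 is the absorbing accept state reached once `qqq` has occurred. Intermediate states record partial matches; on a mismatch, fall back to the longest reusable overlap.
A 4-state machine:
        p   q  
>  s0   s0  s1 
   s1   s0  s2 
   s2   s0  s3 
 * s3   s3  s3 
(> = start, * = accepting)

start=s0 accept=s3 s0-p->s0 s0-q->s1 s1-p->s0 s1-q->s2 s2-p->s0 s2-q->s3 s3-p->s3 s3-q->s3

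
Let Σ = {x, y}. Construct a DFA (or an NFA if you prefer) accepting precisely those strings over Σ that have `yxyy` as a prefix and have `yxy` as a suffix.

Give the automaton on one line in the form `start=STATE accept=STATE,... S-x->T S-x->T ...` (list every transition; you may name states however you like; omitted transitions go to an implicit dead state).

Run two small machines in parallel and take their product. The first has 6 states tracking whether the input so far still matches the prefix `yxyy`; the second has 4 states tracking how much of the suffix `yxy` has currently been matched. A product state is a pair (one from each), accepting exactly when both do. Minimizing collapses redundant product states.
A 9-state machine:
       x  y 
>  A   B  C 
   B   B  B 
   C   D  B 
   D   B  E 
   E   B  F 
   F   G  F 
   G   H  I 
   H   H  F 
 * I   G  F 
(> = start, * = accepting)

start=A accept=I A-x->B A-y->C B-x->B B-y->B C-x->D C-y->B D-x->B D-y->E E-x->B E-y->F F-x->G F-y->F G-x->H G-y->I H-x->H H-y->F I-x->G I-y->F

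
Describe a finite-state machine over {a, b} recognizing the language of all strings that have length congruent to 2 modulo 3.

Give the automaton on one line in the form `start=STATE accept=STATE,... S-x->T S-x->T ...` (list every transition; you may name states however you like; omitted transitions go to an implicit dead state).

start=s0 accept=s2 s0-a->s1 s0-b->s1 s1-a->s2 s1-b->s2 s2-a->s0 s2-b->s0

Count input length modulo 3: every symbol advances one step around the cycle s0 → s1 → s2 → s0. Accept at s2.
        a   b  
>  s0   s1  s1 
   s1   s2  s2 
 * s2   s0  s0 
(> = start, * = accepting)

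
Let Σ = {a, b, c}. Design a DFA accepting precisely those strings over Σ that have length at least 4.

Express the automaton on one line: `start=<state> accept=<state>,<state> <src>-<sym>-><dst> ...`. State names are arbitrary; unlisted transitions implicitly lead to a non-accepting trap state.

Count input length up to 5: every symbol moves from S0 toward S5, which means 'more than 4' and absorbs. Accept from {S4, S5}.
A 6-state machine:
        a   b   c  
>  S0   S1  S1  S1 
   S1   S2  S2  S2 
   S2   S3  S3  S3 
   S3   S4  S4  S4 
 * S4   S5  S5  S5 
 * S5   S5  S5  S5 
(> = start, * = accepting)

start=S0 accept=S4,S5 S0-a->S1 S0-b->S1 S0-c->S1 S1-a->S2 S1-b->S2 S1-c->S2 S2-a->S3 S2-b->S3 S2-c->S3 S3-a->S4 S3-b->S4 S3-c->S4 S4-a->S5 S4-b->S5 S4-c->S5 S5-a->S5 S5-b->S5 S5-c->S5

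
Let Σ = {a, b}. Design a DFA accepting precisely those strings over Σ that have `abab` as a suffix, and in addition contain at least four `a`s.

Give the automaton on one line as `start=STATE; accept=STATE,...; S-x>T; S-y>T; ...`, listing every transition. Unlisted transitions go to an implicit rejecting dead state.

Build one automaton per condition and run them in lockstep. The first has 5 states tracking how much of the suffix `abab` has currently been matched; the second has 6 states tracking the count of `a`s, saturating at 5. A product state is a pair (one from each), accepting exactly when both do.
          a    b  
>  q0     q1   q0 
   q1     q2   q3 
   q2     q4   q5 
   q3     q6   q7 
   q4     q8   q9 
   q5    q10  q11 
   q6     q4  q12 
   q7     q2   q7 
   q8    q13  q14 
   q9    q15  q16 
   q10    q8  q17 
   q11    q4  q11 
   q12   q10  q11 
   q13   q13  q18 
   q14   q19  q20 
   q15   q13  q21 
   q16    q8  q16 
   q17   q15  q16 
   q18   q19  q22 
   q19   q13  q23 
   q20   q13  q20 
 * q21   q19  q20 
   q22   q13  q22 
 * q23   q19  q22 
(> = start, * = accepting)

start=q0; accept=q21,q23; q0-a>q1; q0-b>q0; q1-a>q2; q1-b>q3; q2-a>q4; q2-b>q5; q3-a>q6; q3-b>q7; q4-a>q8; q4-b>q9; q5-a>q10; q5-b>q11; q6-a>q4; q6-b>q12; q7-a>q2; q7-b>q7; q8-a>q13; q8-b>q14; q9-a>q15; q9-b>q16; q10-a>q8; q10-b>q17; q11-a>q4; q11-b>q11; q12-a>q10; q12-b>q11; q13-a>q13; q13-b>q18; q14-a>q19; q14-b>q20; q15-a>q13; q15-b>q21; q16-a>q8; q16-b>q16; q17-a>q15; q17-b>q16; q18-a>q19; q18-b>q22; q19-a>q13; q19-b>q23; q20-a>q13; q20-b>q20; q21-a>q19; q21-b>q20; q22-a>q13; q22-b>q22; q23-a>q19; q23-b>q22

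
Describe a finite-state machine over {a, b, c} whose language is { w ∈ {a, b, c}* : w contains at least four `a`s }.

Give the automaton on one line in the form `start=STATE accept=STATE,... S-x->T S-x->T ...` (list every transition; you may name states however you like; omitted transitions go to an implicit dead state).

Count `a`s, saturating at 5: states q0 through q4 mean 0 through 4 `a`s seen; q5 means more than 4. Each `a` increments (capped at q5); other symbols loop. Accept from {q4, q5}.
With 6 states:
        a   b   c  
>  q0   q1  q0  q0 
   q1   q2  q1  q1 
   q2   q3  q2  q2 
   q3   q4  q3  q3 
 * q4   q5  q4  q4 
 * q5   q5  q5  q5 
(> = start, * = accepting)

start=q0 accept=q4,q5 q0-a->q1 q0-b->q0 q0-c->q0 q1-a->q2 q1-b->q1 q1-c->q1 q2-a->q3 q2-b->q2 q2-c->q2 q3-a->q4 q3-b->q3 q3-c->q3 q4-a->q5 q4-b->q4 q4-c->q4 q5-a->q5 q5-b->q5 q5-c->q5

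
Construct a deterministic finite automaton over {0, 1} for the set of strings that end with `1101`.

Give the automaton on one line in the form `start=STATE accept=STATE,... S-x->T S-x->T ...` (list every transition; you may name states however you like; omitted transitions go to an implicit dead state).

Let each state record the length of the longest suffix of the input read so far that is also a prefix of `1101`. q1 means the last symbol is `1`; q2 means the last 2 symbols are `11`; q3 means the last 3 symbols are `110`; q4 means the last 4 symbols are `1101`. Accept only at q4, where the string currently ends in `1101`.
        0   1  
>  q0   q0  q1 
   q1   q0  q2 
   q2   q3  q2 
   q3   q0  q4 
 * q4   q0  q2 
(> = start, * = accepting)

start=q0 accept=q4 q0-0->q0 q0-1->q1 q1-0->q0 q1-1->q2 q2-0->q3 q2-1->q2 q3-0->q0 q3-1->q4 q4-0->q0 q4-1->q2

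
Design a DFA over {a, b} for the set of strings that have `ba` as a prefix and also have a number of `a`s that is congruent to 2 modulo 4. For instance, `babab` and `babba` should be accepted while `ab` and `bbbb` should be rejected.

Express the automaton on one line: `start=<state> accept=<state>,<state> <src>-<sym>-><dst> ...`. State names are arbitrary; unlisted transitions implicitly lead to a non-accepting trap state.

Build one automaton per condition and run them in lockstep. The first has 4 states tracking whether the input so far still matches the prefix `ba`; the second has 4 states tracking the count of `a`s modulo 4. A product state is a pair (one from each), accepting exactly when both do.
A 10-state machine:
        a   b  
>  q0   q1  q2 
   q1   q3  q1 
   q2   q4  q5 
   q3   q6  q3 
   q4   q7  q4 
   q5   q1  q5 
   q6   q5  q6 
 * q7   q8  q7 
   q8   q9  q8 
   q9   q4  q9 
(> = start, * = accepting)

start=q0 accept=q7 q0-a->q1 q0-b->q2 q1-a->q3 q1-b->q1 q2-a->q4 q2-b->q5 q3-a->q6 q3-b->q3 q4-a->q7 q4-b->q4 q5-a->q1 q5-b->q5 q6-a->q5 q6-b->q6 q7-a->q8 q7-b->q7 q8-a->q9 q8-b->q8 q9-a->q4 q9-b->q9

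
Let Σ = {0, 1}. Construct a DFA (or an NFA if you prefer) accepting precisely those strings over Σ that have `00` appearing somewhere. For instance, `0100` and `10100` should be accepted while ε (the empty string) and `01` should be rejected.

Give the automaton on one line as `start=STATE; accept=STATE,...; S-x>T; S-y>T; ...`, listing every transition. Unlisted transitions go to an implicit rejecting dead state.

start=A; accept=C; A-0>B; A-1>A; B-0>C; B-1>A; C-0>C; C-1>C

Track how much of `00` has been matched so far: state A is no progress, C is the absorbing accept state reached once `00` has occurred. Intermediate states record partial matches; on a mismatch, fall back to the longest reusable overlap.
3 states suffice.
       0  1 
>  A   B  A 
   B   C  A 
 * C   C  C 
(> = start, * = accepting)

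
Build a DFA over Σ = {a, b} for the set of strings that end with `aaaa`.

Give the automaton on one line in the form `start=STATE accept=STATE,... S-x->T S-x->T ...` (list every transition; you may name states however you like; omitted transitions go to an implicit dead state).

Remember how much of `aaaa` the current input suffix matches. State q0 means no match yet; q1 means the last symbol is `a`; q2 means the last 2 symbols are `aa`; q3 means the last 3 symbols are `aaa`; q4 means the last 4 symbols are `aaaa`. Only q4 accepts. On a mismatch, fall back to the longest proper suffix that is still a prefix of `aaaa`.
5 states suffice.
        a   b  
>  q0   q1  q0 
   q1   q2  q0 
   q2   q3  q0 
   q3   q4  q0 
 * q4   q4  q0 
(> = start, * = accepting)

start=q0 accept=q4 q0-a->q1 q0-b->q0 q1-a->q2 q1-b->q0 q2-a->q3 q2-b->q0 q3-a->q4 q3-b->q0 q4-a->q4 q4-b->q0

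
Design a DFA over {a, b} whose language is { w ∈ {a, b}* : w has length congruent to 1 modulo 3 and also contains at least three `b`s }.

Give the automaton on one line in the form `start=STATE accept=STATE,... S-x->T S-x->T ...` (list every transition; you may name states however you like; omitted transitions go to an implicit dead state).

Run two small machines in parallel and take their product. The first has 3 states tracking the input length modulo 3; the second has 5 states tracking the count of `b`s, saturating at 4. A product state is a pair (one from each), accepting exactly when both do. Minimizing collapses redundant product states.
          a    b  
>  s0     s1   s2 
   s1     s3   s4 
   s2     s4   s5 
   s3     s0   s6 
   s4     s6   s7 
   s5     s7   s8 
   s6     s2   s9 
   s7     s9  s10 
   s8    s10  s10 
   s9     s5  s11 
 * s10   s11  s11 
   s11    s8   s8 
(> = start, * = accepting)

start=s0 accept=s10 s0-a->s1 s0-b->s2 s1-a->s3 s1-b->s4 s2-a->s4 s2-b->s5 s3-a->s0 s3-b->s6 s4-a->s6 s4-b->s7 s5-a->s7 s5-b->s8 s6-a->s2 s6-b->s9 s7-a->s9 s7-b->s10 s8-a->s10 s8-b->s10 s9-a->s5 s9-b->s11 s10-a->s11 s10-b->s11 s11-a->s8 s11-b->s8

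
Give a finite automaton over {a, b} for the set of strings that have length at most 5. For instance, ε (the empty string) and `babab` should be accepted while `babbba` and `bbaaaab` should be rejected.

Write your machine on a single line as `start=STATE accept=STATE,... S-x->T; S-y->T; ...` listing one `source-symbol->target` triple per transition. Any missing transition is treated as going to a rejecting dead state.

start=q0; accept=q0,q1,q2,q3,q4,q5; q0-a->q1; q0-b->q1; q1-a->q2; q1-b->q2; q2-a->q3; q2-b->q3; q3-a->q4; q3-b->q4; q4-a->q5; q4-b->q5; q5-a->q6; q5-b->q6; q6-a->q6; q6-b->q6

We only need to distinguish lengths 0, 1, …, 5, and '>5'. Chain q0 → q1 → q2 → q3 → q4 → q5 → q6 on every symbol, with q6 looping. Accepting states: {q0, q1, q2, q3, q4, q5}.
        a   b  
>* q0   q1  q1 
 * q1   q2  q2 
 * q2   q3  q3 
 * q3   q4  q4 
 * q4   q5  q5 
 * q5   q6  q6 
   q6   q6  q6 
(> = start, * = accepting)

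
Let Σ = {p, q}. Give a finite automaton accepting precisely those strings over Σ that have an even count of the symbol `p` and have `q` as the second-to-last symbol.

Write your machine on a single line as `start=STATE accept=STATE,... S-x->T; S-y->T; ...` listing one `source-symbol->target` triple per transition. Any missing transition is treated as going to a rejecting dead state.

Build one automaton per condition and run them in lockstep. One (2 states) tracks the count of `p`s modulo 2; the other (7 states) tracks the last 2 symbols read. Each combined state is a pair, one component from each; accept when both components accept. After merging equivalent states the machine shrinks.
With 6 states:
        p   q  
>  s0   s1  s2 
   s1   s0  s3 
   s2   s1  s4 
   s3   s5  s3 
 * s4   s1  s4 
 * s5   s1  s2 
(> = start, * = accepting)

start=s0; accept=s4,s5; s0-p->s1; s0-q->s2; s1-p->s0; s1-q->s3; s2-p->s1; s2-q->s4; s3-p->s5; s3-q->s3; s4-p->s1; s4-q->s4; s5-p->s1; s5-q->s2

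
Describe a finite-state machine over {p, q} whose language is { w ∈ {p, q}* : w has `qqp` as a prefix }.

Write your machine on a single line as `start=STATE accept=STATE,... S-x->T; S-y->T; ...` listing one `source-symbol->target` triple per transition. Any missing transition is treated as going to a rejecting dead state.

Walk along `qqp` while the input agrees: from s0 take `q` to s1, and so on. Any deviation drops to the rejecting sink s4. Once s3 is reached the prefix is confirmed and every continuation is accepted.
A 5-state machine:
        p   q  
>  s0   s4  s1 
   s1   s4  s2 
   s2   s3  s4 
 * s3   s3  s3 
   s4   s4  s4 
(> = start, * = accepting)

start=s0; accept=s3; s0-p->s4; s0-q->s1; s1-p->s4; s1-q->s2; s2-p->s3; s2-q->s4; s3-p->s3; s3-q->s3; s4-p->s4; s4-q->s4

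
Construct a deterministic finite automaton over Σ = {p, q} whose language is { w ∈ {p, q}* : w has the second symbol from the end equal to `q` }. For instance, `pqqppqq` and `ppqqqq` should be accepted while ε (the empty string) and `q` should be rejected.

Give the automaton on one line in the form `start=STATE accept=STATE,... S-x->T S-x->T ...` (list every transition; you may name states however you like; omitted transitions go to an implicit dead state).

start=s0 accept=s5,s6 s0-p->s1 s0-q->s2 s1-p->s3 s1-q->s4 s2-p->s5 s2-q->s6 s3-p->s3 s3-q->s4 s4-p->s5 s4-q->s6 s5-p->s3 s5-q->s4 s6-p->s5 s6-q->s6

A DFA must remember the last 2 symbols (since which symbol is second-to-last isn't known until the input ends). Use one state per possible window of the last ≤2 symbols; accept from those whose window starts with `q`.
        p   q  
>  s0   s1  s2 
   s1   s3  s4 
   s2   s5  s6 
   s3   s3  s4 
   s4   s5  s6 
 * s5   s3  s4 
 * s6   s5  s6 
(> = start, * = accepting)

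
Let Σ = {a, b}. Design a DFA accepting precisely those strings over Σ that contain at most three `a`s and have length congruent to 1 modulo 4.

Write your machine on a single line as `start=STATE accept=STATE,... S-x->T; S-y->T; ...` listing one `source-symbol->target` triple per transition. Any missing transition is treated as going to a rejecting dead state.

Build one automaton per condition and run them in lockstep. One (5 states) tracks the count of `a`s, saturating at 4; the other (4 states) tracks the input length modulo 4. Each combined state is a pair, one component from each; accept when both components accept. Minimizing collapses redundant product states.
With 17 states:
          a    b  
>  s0     s1   s2 
 * s1     s3   s4 
 * s2     s4   s5 
   s3     s6   s7 
   s4     s7   s8 
   s5     s8   s9 
   s6    s10  s11 
   s7    s11  s12 
   s8    s12  s13 
   s9    s13   s0 
   s10   s10  s10 
   s11   s10  s14 
   s12   s14  s15 
   s13   s15   s1 
 * s14   s10  s16 
 * s15   s16   s3 
   s16   s10   s6 
(> = start, * = accepting)

start=s0; accept=s1,s2,s14,s15; s0-a->s1; s0-b->s2; s1-a->s3; s1-b->s4; s2-a->s4; s2-b->s5; s3-a->s6; s3-b->s7; s4-a->s7; s4-b->s8; s5-a->s8; s5-b->s9; s6-a->s10; s6-b->s11; s7-a->s11; s7-b->s12; s8-a->s12; s8-b->s13; s9-a->s13; s9-b->s0; s10-a->s10; s10-b->s10; s11-a->s10; s11-b->s14; s12-a->s14; s12-b->s15; s13-a->s15; s13-b->s1; s14-a->s10; s14-b->s16; s15-a->s16; s15-b->s3; s16-a->s10; s16-b->s6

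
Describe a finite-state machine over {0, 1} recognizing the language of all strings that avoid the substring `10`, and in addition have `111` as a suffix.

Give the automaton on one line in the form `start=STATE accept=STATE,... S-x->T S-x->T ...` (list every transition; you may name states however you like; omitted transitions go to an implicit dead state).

start=s0 accept=s5 s0-0->s0 s0-1->s1 s1-0->s2 s1-1->s3 s2-0->s2 s2-1->s4 s3-0->s2 s3-1->s5 s4-0->s2 s4-1->s6 s5-0->s2 s5-1->s5 s6-0->s2 s6-1->s7 s7-0->s2 s7-1->s7

Handle the two conditions separately and then intersect. One (3 states) tracks partial matches of the forbidden pattern `10`; the other (4 states) tracks how much of the suffix `111` has currently been matched. Each combined state is a pair, one component from each; accept when both components accept.
8 states suffice.
        0   1  
>  s0   s0  s1 
   s1   s2  s3 
   s2   s2  s4 
   s3   s2  s5 
   s4   s2  s6 
 * s5   s2  s5 
   s6   s2  s7 
   s7   s2  s7 
(> = start, * = accepting)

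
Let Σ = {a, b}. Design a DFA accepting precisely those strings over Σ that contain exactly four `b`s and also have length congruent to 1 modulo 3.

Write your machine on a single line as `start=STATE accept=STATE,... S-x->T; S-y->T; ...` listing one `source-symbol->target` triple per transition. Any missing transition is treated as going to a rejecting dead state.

start=q0; accept=q11; q0-a->q1; q0-b->q2; q1-a->q3; q1-b->q4; q2-a->q4; q2-b->q5; q3-a->q0; q3-b->q6; q4-a->q6; q4-b->q7; q5-a->q7; q5-b->q8; q6-a->q2; q6-b->q9; q7-a->q9; q7-b->q10; q8-a->q10; q8-b->q11; q9-a->q5; q9-b->q12; q10-a->q12; q10-b->q13; q11-a->q13; q11-b->q14; q12-a->q8; q12-b->q15; q13-a->q15; q13-b->q14; q14-a->q14; q14-b->q14; q15-a->q11; q15-b->q14

Run two small machines in parallel and take their product. The first has 6 states tracking the count of `b`s, saturating at 5; the second has 3 states tracking the input length modulo 3. A product state is a pair (one from each), accepting exactly when both do. After merging equivalent states the machine shrinks.
With 16 states:
          a    b  
>  q0     q1   q2 
   q1     q3   q4 
   q2     q4   q5 
   q3     q0   q6 
   q4     q6   q7 
   q5     q7   q8 
   q6     q2   q9 
   q7     q9  q10 
   q8    q10  q11 
   q9     q5  q12 
   q10   q12  q13 
 * q11   q13  q14 
   q12    q8  q15 
   q13   q15  q14 
   q14   q14  q14 
   q15   q11  q14 
(> = start, * = accepting)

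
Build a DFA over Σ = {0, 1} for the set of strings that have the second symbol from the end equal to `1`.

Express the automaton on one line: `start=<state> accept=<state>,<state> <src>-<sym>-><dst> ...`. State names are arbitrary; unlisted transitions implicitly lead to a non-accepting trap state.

start=q0 accept=q5,q6 q0-0->q1 q0-1->q2 q1-0->q3 q1-1->q4 q2-0->q5 q2-1->q6 q3-0->q3 q3-1->q4 q4-0->q5 q4-1->q6 q5-0->q3 q5-1->q4 q6-0->q5 q6-1->q6

Because acceptance depends on a position counted from the end, the machine has to buffer the most recent 2 symbols. Make each state the string of the last up-to-2 symbols read; on input `x` shift the window left and append `x`. Accept when the buffered window has length 2 and begins with `1`.
With 7 states:
        0   1  
>  q0   q1  q2 
   q1   q3  q4 
   q2   q5  q6 
   q3   q3  q4 
   q4   q5  q6 
 * q5   q3  q4 
 * q6   q5  q6 
(> = start, * = accepting)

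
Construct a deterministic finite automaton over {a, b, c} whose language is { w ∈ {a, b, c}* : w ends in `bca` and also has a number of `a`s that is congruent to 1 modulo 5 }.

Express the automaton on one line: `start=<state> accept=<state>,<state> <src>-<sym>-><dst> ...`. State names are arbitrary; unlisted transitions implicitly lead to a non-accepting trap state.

Handle the two conditions separately and then intersect. One (4 states) tracks how much of the suffix `bca` has currently been matched; the other (5 states) tracks the count of `a`s modulo 5. Each combined state is a pair, one component from each; accept when both components accept.
20 states suffice.
          a    b    c  
>  s0     s1   s2   s0 
   s1     s3   s4   s1 
   s2     s1   s2   s5 
   s3     s6   s7   s3 
   s4     s3   s4   s8 
   s5     s9   s2   s0 
   s6    s10  s11   s6 
   s7     s6   s7  s12 
   s8    s13   s4   s1 
 * s9     s3   s4   s1 
   s10    s0  s14  s10 
   s11   s10  s11  s15 
   s12   s16   s7   s3 
   s13    s6   s7   s3 
   s14    s0  s14  s17 
   s15   s18  s11   s6 
   s16   s10  s11   s6 
   s17   s19  s14  s10 
   s18    s0  s14  s10 
   s19    s1   s2   s0 
(> = start, * = accepting)

start=s0 accept=s9 s0-a->s1 s0-b->s2 s0-c->s0 s1-a->s3 s1-b->s4 s1-c->s1 s2-a->s1 s2-b->s2 s2-c->s5 s3-a->s6 s3-b->s7 s3-c->s3 s4-a->s3 s4-b->s4 s4-c->s8 s5-a->s9 s5-b->s2 s5-c->s0 s6-a->s10 s6-b->s11 s6-c->s6 s7-a->s6 s7-b->s7 s7-c->s12 s8-a->s13 s8-b->s4 s8-c->s1 s9-a->s3 s9-b->s4 s9-c->s1 s10-a->s0 s10-b->s14 s10-c->s10 s11-a->s10 s11-b->s11 s11-c->s15 s12-a->s16 s12-b->s7 s12-c->s3 s13-a->s6 s13-b->s7 s13-c->s3 s14-a->s0 s14-b->s14 s14-c->s17 s15-a->s18 s15-b->s11 s15-c->s6 s16-a->s10 s16-b->s11 s16-c->s6 s17-a->s19 s17-b->s14 s17-c->s10 s18-a->s0 s18-b->s14 s18-c->s10 s19-a->s1 s19-b->s2 s19-c->s0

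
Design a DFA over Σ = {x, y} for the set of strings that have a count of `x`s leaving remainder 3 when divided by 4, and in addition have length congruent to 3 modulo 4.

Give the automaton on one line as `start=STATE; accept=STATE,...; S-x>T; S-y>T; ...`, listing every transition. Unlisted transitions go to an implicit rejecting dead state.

Handle the two conditions separately and then intersect. The first has 4 states tracking the count of `x`s modulo 4; the second has 4 states tracking the input length modulo 4. A product state is a pair (one from each), accepting exactly when both do.
16 states suffice.
          x    y  
>  q0     q1   q2 
   q1     q3   q4 
   q2     q4   q5 
   q3     q6   q7 
   q4     q7   q8 
   q5     q8   q9 
 * q6     q0  q10 
   q7    q10  q11 
   q8    q11  q12 
   q9    q12   q0 
   q10    q2  q13 
   q11   q13  q14 
   q12   q14   q1 
   q13    q5  q15 
   q14   q15   q3 
   q15    q9   q6 
(> = start, * = accepting)

start=q0; accept=q6; q0-x>q1; q0-y>q2; q1-x>q3; q1-y>q4; q2-x>q4; q2-y>q5; q3-x>q6; q3-y>q7; q4-x>q7; q4-y>q8; q5-x>q8; q5-y>q9; q6-x>q0; q6-y>q10; q7-x>q10; q7-y>q11; q8-x>q11; q8-y>q12; q9-x>q12; q9-y>q0; q10-x>q2; q10-y>q13; q11-x>q13; q11-y>q14; q12-x>q14; q12-y>q1; q13-x>q5; q13-y>q15; q14-x>q15; q14-y>q3; q15-x>q9; q15-y>q6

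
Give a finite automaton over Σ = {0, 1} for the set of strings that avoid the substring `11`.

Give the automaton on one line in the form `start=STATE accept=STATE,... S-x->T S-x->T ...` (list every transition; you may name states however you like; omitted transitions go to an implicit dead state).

start=A accept=A,B A-0->A A-1->B B-0->A B-1->C C-0->C C-1->C

This is the complement of 'contains `11`'. Use the same substring-matching states — A through C holding how much of `11` has just been matched — but flip the accepting set: everything except the trap C accepts.
       0  1 
>* A   A  B 
 * B   A  C 
   C   C  C 
(> = start, * = accepting)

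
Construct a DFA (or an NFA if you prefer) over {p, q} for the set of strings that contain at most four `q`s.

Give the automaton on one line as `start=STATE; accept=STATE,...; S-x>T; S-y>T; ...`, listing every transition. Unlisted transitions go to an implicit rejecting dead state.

start=S0; accept=S0,S1,S2,S3,S4; S0-p>S0; S0-q>S1; S1-p>S1; S1-q>S2; S2-p>S2; S2-q>S3; S3-p>S3; S3-q>S4; S4-p>S4; S4-q>S5; S5-p>S5; S5-q>S5

Only the number of `q`s matters, and only up to 5. Make a chain S0 → S1 → S2 → S3 → S4 → S5 advanced by each `q` (with S5 absorbing); every other symbol self-loops. The accepting set is {S0, S1, S2, S3, S4}.
        p   q  
>* S0   S0  S1 
 * S1   S1  S2 
 * S2   S2  S3 
 * S3   S3  S4 
 * S4   S4  S5 
   S5   S5  S5 
(> = start, * = accepting)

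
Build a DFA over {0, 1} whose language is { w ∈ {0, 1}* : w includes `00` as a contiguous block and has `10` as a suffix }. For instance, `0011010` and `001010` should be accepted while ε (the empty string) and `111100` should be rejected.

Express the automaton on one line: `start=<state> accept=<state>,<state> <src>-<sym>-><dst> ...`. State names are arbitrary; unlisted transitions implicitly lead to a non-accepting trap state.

start=s0 accept=s4 s0-0->s1 s0-1->s0 s1-0->s2 s1-1->s0 s2-0->s2 s2-1->s3 s3-0->s4 s3-1->s3 s4-0->s2 s4-1->s3

Build one automaton per condition and run them in lockstep. The first has 3 states tracking whether and how much of `00` has been seen; the second has 3 states tracking how much of the suffix `10` has currently been matched. A product state is a pair (one from each), accepting exactly when both do. Equivalent product states are then merged.
5 states suffice.
        0   1  
>  s0   s1  s0 
   s1   s2  s0 
   s2   s2  s3 
   s3   s4  s3 
 * s4   s2  s3 
(> = start, * = accepting)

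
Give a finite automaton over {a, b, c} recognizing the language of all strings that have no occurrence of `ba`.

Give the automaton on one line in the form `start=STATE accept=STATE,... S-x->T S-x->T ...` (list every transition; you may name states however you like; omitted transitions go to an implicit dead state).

start=q0 accept=q0,q1 q0-a->q0 q0-b->q1 q0-c->q0 q1-a->q2 q1-b->q1 q1-c->q0 q2-a->q2 q2-b->q2 q2-c->q2

This is the complement of 'contains `ba`'. Use the same substring-matching states — q0 through q2 holding how much of `ba` has just been matched — but flip the accepting set: everything except the trap q2 accepts.
3 states suffice.
        a   b   c  
>* q0   q0  q1  q0 
 * q1   q2  q1  q0 
   q2   q2  q2  q2 
(> = start, * = accepting)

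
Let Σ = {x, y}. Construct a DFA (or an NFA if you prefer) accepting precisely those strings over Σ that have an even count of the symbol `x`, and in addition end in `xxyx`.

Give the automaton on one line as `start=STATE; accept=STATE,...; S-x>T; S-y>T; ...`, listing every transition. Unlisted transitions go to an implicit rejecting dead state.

start=s0; accept=s9; s0-x>s1; s0-y>s0; s1-x>s2; s1-y>s3; s2-x>s4; s2-y>s5; s3-x>s6; s3-y>s3; s4-x>s2; s4-y>s7; s5-x>s8; s5-y>s0; s6-x>s4; s6-y>s0; s7-x>s9; s7-y>s3; s8-x>s2; s8-y>s3; s9-x>s4; s9-y>s0

Handle the two conditions separately and then intersect. The first has 2 states tracking the count of `x`s modulo 2; the second has 5 states tracking how much of the suffix `xxyx` has currently been matched. A product state is a pair (one from each), accepting exactly when both do.
With 10 states:
        x   y  
>  s0   s1  s0 
   s1   s2  s3 
   s2   s4  s5 
   s3   s6  s3 
   s4   s2  s7 
   s5   s8  s0 
   s6   s4  s0 
   s7   s9  s3 
   s8   s2  s3 
 * s9   s4  s0 
(> = start, * = accepting)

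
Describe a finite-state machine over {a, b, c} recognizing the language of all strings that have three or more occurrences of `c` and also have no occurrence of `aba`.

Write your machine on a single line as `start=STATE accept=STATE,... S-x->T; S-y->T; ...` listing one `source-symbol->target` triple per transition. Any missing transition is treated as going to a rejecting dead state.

Run two small machines in parallel and take their product. The first has 5 states tracking the count of `c`s, saturating at 4; the second has 4 states tracking partial matches of the forbidden pattern `aba`. A product state is a pair (one from each), accepting exactly when both do.
20 states suffice.
          a    b    c  
>  q0     q1   q0   q2 
   q1     q1   q3   q2 
   q2     q4   q2   q5 
   q3     q6   q0   q2 
   q4     q4   q7   q5 
   q5     q8   q5   q9 
   q6     q6   q6  q10 
   q7    q10   q2   q5 
   q8     q8  q11   q9 
 * q9    q12   q9  q13 
   q10   q10  q10  q14 
   q11   q14   q5   q9 
 * q12   q12  q15  q13 
 * q13   q16  q13  q13 
   q14   q14  q14  q17 
 * q15   q17   q9  q13 
 * q16   q16  q18  q13 
   q17   q17  q17  q19 
 * q18   q19  q13  q13 
   q19   q19  q19  q19 
(> = start, * = accepting)

start=q0; accept=q9,q12,q13,q15,q16,q18; q0-a->q1; q0-b->q0; q0-c->q2; q1-a->q1; q1-b->q3; q1-c->q2; q2-a->q4; q2-b->q2; q2-c->q5; q3-a->q6; q3-b->q0; q3-c->q2; q4-a->q4; q4-b->q7; q4-c->q5; q5-a->q8; q5-b->q5; q5-c->q9; q6-a->q6; q6-b->q6; q6-c->q10; q7-a->q10; q7-b->q2; q7-c->q5; q8-a->q8; q8-b->q11; q8-c->q9; q9-a->q12; q9-b->q9; q9-c->q13; q10-a->q10; q10-b->q10; q10-c->q14; q11-a->q14; q11-b->q5; q11-c->q9; q12-a->q12; q12-b->q15; q12-c->q13; q13-a->q16; q13-b->q13; q13-c->q13; q14-a->q14; q14-b->q14; q14-c->q17; q15-a->q17; q15-b->q9; q15-c->q13; q16-a->q16; q16-b->q18; q16-c->q13; q17-a->q17; q17-b->q17; q17-c->q19; q18-a->q19; q18-b->q13; q18-c->q13; q19-a->q19; q19-b->q19; q19-c->q19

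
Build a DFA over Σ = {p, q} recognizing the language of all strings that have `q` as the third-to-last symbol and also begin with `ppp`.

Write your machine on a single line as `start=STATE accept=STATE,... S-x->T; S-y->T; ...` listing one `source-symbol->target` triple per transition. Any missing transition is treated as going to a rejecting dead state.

Build one automaton per condition and run them in lockstep. One (15 states) tracks the last 3 symbols read; the other (5 states) tracks whether the input so far still matches the prefix `ppp`. Each combined state is a pair, one component from each; accept when both components accept.
23 states suffice.
          p    q  
>  s0     s1   s2 
   s1     s3   s4 
   s2     s5   s6 
   s3     s7   s8 
   s4     s9  s10 
   s5    s11  s12 
   s6    s13  s14 
   s7     s7  s15 
   s8     s9  s10 
   s9    s11  s12 
   s10   s13  s14 
   s11   s16   s8 
   s12    s9  s10 
   s13   s11  s12 
   s14   s13  s14 
   s15   s17  s18 
   s16   s16   s8 
   s17   s19  s20 
   s18   s21  s22 
 * s19    s7  s15 
 * s20   s17  s18 
 * s21   s19  s20 
 * s22   s21  s22 
(> = start, * = accepting)

start=s0; accept=s19,s20,s21,s22; s0-p->s1; s0-q->s2; s1-p->s3; s1-q->s4; s2-p->s5; s2-q->s6; s3-p->s7; s3-q->s8; s4-p->s9; s4-q->s10; s5-p->s11; s5-q->s12; s6-p->s13; s6-q->s14; s7-p->s7; s7-q->s15; s8-p->s9; s8-q->s10; s9-p->s11; s9-q->s12; s10-p->s13; s10-q->s14; s11-p->s16; s11-q->s8; s12-p->s9; s12-q->s10; s13-p->s11; s13-q->s12; s14-p->s13; s14-q->s14; s15-p->s17; s15-q->s18; s16-p->s16; s16-q->s8; s17-p->s19; s17-q->s20; s18-p->s21; s18-q->s22; s19-p->s7; s19-q->s15; s20-p->s17; s20-q->s18; s21-p->s19; s21-q->s20; s22-p->s21; s22-q->s22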